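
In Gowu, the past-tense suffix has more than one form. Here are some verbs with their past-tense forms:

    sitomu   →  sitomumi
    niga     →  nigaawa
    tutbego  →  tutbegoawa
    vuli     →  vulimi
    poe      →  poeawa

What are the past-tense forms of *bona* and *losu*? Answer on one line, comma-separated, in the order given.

The suffix is conditioned by the last vowel: -mi when the last vowel of the stem is a high vowel (*sitomu*, *vuli*); -awa when the last vowel of the stem is a non-high vowel (*niga*, *tutbego*, *poe*).
*bona* — last vowel /a/ (a non-high vowel) → -awa → *bonaawa*.
Since the last vowel of *losu* is /u/ (a high vowel), it takes -mi, giving *losumi*.

bonaawa, losumi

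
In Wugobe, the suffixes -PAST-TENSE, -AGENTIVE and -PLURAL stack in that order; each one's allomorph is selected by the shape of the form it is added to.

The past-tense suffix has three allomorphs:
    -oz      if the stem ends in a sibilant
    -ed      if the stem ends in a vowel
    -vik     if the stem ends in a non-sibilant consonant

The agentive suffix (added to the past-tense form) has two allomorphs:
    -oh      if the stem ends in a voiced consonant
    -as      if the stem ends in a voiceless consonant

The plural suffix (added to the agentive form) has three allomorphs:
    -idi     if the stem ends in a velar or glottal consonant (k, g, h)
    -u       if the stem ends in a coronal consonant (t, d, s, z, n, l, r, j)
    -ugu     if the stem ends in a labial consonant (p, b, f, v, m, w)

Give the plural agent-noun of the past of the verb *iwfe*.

*iwfe* — final sound /e/ (a vowel) → -ed → *iwfeed*.
The past-tense form *iwfeed*: final consonant = /d/, voiced → -oh → *iwfeedoh*.
The agentive form *iwfeedoh* — final consonant /h/ (velar/glottal) → -idi → *iwfeedohidi*.

iwfeedohidi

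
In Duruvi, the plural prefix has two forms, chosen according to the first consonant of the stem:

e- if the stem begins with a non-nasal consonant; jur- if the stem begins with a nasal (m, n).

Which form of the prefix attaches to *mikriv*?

Since the first consonant of *mikriv* is /m/ (a nasal), it takes jur-.

jur-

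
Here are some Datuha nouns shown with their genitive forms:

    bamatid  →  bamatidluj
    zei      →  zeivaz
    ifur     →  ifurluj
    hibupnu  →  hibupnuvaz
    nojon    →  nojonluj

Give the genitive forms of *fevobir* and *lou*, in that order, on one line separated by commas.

fevobirluj, louvaz

The pattern is consonant vs. vowel: -luj when the stem ends in a consonant (*bamatid*, *ifur*, *nojon*); -vaz when the stem ends in a vowel (*zei*, *hibupnu*).
The final sound of *fevobir* is /r/, which is a consonant, so the suffix is -luj, giving *fevobirluj*.
The final sound of *lou* is /u/, which is a vowel, so the suffix is -vaz, giving *louvaz*.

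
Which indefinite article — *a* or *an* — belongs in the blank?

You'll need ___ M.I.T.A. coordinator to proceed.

The indefinite article is chosen by the initial *sound* of the following word, not its spelling.
The initialism *M.I.T.A.* is read letter by letter; the first letter, M, is pronounced /ɛm/, which begins with a vowel sound.
So the article is *an*: You'll need an M.I.T.A. coordinator to proceed.

an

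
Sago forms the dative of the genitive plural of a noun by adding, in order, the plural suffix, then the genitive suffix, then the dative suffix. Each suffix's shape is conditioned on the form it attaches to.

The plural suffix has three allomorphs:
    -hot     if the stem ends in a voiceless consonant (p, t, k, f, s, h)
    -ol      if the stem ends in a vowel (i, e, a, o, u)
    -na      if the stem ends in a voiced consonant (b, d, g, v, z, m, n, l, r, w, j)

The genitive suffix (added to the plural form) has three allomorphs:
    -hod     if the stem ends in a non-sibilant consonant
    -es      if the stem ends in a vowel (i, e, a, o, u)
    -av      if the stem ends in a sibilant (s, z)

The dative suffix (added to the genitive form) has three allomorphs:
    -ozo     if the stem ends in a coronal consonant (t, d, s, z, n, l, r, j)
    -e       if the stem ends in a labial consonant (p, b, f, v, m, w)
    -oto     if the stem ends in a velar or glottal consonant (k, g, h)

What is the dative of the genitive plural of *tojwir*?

Since the final sound of *tojwir* is /r/ (a voiced consonant), it takes -na, giving *tojwirna*.
The final sound of the plural form *tojwirna* is /a/, which is a vowel, so the genitive suffix is -es, giving *tojwirnaes*.
The final consonant of the genitive form *tojwirnaes* is /s/, which is coronal, so the dative suffix is -ozo, giving *tojwirnaesozo*.

tojwirnaesozo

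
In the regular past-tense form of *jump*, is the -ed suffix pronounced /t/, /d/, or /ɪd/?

/t/

The stem *jump* ends in a voiceless consonant other than /t/.
The -ed suffix is realized as /ɪd/ after /t, d/; as /t/ after other voiceless consonants; and as /d/ after other voiced sounds.
So -ed on *jump* is pronounced /t/.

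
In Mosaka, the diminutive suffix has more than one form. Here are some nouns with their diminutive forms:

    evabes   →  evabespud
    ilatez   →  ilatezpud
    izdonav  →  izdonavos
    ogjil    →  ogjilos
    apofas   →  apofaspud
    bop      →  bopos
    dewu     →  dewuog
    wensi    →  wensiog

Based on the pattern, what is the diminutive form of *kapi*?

The pattern is sibilance of the final sound: -pud when the stem ends in a sibilant (*evabes*, *ilatez*, *apofas*); -os when the stem ends in a non-sibilant consonant (*izdonav*, *ogjil*, *bop*); -og when the stem ends in a vowel (*dewu*, *wensi*).
*kapi* — final sound /i/ (a vowel) → -og → *kapiog*.

kapiog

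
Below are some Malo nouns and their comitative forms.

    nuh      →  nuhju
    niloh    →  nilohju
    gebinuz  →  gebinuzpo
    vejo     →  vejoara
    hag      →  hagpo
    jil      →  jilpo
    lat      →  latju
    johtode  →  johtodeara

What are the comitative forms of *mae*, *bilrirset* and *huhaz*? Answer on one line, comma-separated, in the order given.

The pattern is voicing of the final sound: -ju when the stem ends in a voiceless consonant (*nuh*, *niloh*, *lat*); -po when the stem ends in a voiced consonant (*gebinuz*, *hag*, *jil*); -ara when the stem ends in a vowel (*vejo*, *johtode*).
*mae*: final sound = /e/, a vowel → -ara → *maeara*.
Since the final sound of *bilrirset* is /t/ (a voiceless consonant), it takes -ju, giving *bilrirsetju*.
The final sound of *huhaz* is /z/, which is a voiced consonant, so the suffix is -po, giving *huhazpo*.

maeara, bilrirsetju, huhazpo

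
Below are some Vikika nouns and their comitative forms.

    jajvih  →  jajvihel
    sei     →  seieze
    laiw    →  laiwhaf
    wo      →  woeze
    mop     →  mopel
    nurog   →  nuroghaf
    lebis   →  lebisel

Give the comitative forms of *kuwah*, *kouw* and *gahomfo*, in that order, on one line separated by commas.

kuwahel, kouwhaf, gahomfoeze

Looking at the final sound of each stem: -el when the stem ends in a voiceless consonant (*jajvih*, *mop*, *lebis*); -haf when the stem ends in a voiced consonant (*laiw*, *nurog*); -eze when the stem ends in a vowel (*sei*, *wo*).
The final sound of *kuwah* is /h/, which is a voiceless consonant, so the suffix is -el, giving *kuwahel*.
Since the final sound of *kouw* is /w/ (a voiced consonant), it takes -haf, giving *kouwhaf*.
*gahomfo*: final sound = /o/, a vowel → -eze → *gahomfoeze*.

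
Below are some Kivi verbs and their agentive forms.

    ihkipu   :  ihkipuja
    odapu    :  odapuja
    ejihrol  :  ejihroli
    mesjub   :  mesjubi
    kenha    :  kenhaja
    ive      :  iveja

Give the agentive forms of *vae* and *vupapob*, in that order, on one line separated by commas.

The pattern is consonant vs. vowel: -i when the stem ends in a consonant (*ejihrol*, *mesjub*); -ja when the stem ends in a vowel (*ihkipu*, *odapu*, *kenha*, *ive*).
*vae* — final sound /e/ (a vowel) → -ja → *vaeja*.
*vupapob*: final sound = /b/, a consonant → -i → *vupapobi*.

vaeja, vupapobi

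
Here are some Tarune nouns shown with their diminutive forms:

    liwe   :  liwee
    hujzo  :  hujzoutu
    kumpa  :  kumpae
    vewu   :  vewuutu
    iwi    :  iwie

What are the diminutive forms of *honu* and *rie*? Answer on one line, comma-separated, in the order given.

The pattern is rounding harmony: -utu when the last vowel of the stem is a rounded vowel (*hujzo*, *vewu*); -e when the last vowel of the stem is an unrounded vowel (*liwe*, *kumpa*, *iwi*).
The last vowel of *honu* is /u/, which is a rounded vowel, so the suffix is -utu, giving *honuutu*.
*rie*: last vowel = /e/, an unrounded vowel → -e → *riee*.

honuutu, riee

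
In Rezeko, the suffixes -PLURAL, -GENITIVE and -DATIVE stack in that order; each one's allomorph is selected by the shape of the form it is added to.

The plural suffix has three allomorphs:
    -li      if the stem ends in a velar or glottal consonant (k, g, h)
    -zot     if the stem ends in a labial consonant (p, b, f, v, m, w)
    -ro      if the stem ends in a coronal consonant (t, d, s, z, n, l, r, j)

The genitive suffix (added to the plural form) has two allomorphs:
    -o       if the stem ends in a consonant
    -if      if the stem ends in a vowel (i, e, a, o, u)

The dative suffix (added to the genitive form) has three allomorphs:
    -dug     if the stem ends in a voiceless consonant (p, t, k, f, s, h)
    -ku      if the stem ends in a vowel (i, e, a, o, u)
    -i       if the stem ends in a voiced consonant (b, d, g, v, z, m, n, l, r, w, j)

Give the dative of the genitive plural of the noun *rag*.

*rag* — final consonant /g/ (velar/glottal) → -li → *ragli*.
The plural form *ragli*: final sound = /i/, a vowel → -if → *ragliif*.
The genitive form *ragliif*: final sound = /f/, a voiceless consonant → -dug → *ragliifdug*.

ragliifdug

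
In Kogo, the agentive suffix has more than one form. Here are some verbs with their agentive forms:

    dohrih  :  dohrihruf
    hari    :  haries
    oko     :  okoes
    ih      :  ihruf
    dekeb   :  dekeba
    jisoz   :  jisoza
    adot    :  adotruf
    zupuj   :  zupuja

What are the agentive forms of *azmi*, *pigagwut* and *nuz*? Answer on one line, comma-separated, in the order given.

The alternation tracks the final sound of the stem — -ruf when the stem ends in a voiceless consonant (*dohrih*, *ih*, *adot*); -a when the stem ends in a voiced consonant (*dekeb*, *jisoz*, *zupuj*); -es when the stem ends in a vowel (*hari*, *oko*).
*azmi* — final sound /i/ (a vowel) → -es → *azmies*.
Since the final sound of *pigagwut* is /t/ (a voiceless consonant), it takes -ruf, giving *pigagwutruf*.
*nuz* — final sound /z/ (a voiced consonant) → -a → *nuza*.

azmies, pigagwutruf, nuza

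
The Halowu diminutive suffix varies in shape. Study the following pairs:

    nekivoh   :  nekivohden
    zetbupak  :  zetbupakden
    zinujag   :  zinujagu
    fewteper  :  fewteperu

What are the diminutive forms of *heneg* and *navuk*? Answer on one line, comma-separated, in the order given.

Looking at the final consonant of each stem: -den when the stem ends in a voiceless consonant (*nekivoh*, *zetbupak*); -u when the stem ends in a voiced consonant (*zinujag*, *fewteper*).
*heneg*: final consonant = /g/, voiced → -u → *henegu*.
*navuk* — final consonant /k/ (voiceless) → -den → *navukden*.

henegu, navukden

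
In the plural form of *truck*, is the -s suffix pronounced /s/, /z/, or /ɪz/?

/s/

The stem *truck* ends in a voiceless non-sibilant consonant.
The plural suffix surfaces as /ɪz/ after sibilants, /s/ after other voiceless consonants, and /z/ after other voiced sounds.
So the plural -s on *truck* is pronounced /s/.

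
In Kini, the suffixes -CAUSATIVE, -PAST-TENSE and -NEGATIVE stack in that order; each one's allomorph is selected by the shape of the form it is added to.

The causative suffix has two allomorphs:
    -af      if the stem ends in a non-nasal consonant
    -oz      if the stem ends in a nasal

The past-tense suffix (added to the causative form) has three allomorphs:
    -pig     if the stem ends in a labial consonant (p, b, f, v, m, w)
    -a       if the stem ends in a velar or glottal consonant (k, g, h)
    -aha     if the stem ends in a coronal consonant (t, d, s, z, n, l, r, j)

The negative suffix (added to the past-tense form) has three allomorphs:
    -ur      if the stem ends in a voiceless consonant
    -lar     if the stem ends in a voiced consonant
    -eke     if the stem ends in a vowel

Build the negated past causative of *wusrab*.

*wusrab* — final consonant /b/ (non-nasal) → -af → *wusrabaf*.
Since the final consonant of the causative form *wusrabaf* is /f/ (labial), it takes -pig, giving *wusrabafpig*.
The past-tense form *wusrabafpig*: final sound = /g/, a voiced consonant → -lar → *wusrabafpiglar*.

wusrabafpiglar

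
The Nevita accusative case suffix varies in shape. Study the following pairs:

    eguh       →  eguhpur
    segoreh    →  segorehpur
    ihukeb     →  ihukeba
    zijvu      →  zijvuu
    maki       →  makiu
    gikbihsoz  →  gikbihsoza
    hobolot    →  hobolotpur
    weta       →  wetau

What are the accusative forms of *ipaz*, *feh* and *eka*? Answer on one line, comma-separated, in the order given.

The pattern is voicing of the final sound: -pur when the stem ends in a voiceless consonant (*eguh*, *segoreh*, *hobolot*); -a when the stem ends in a voiced consonant (*ihukeb*, *gikbihsoz*); -u when the stem ends in a vowel (*zijvu*, *maki*, *weta*).
*ipaz*: final sound = /z/, a voiced consonant → -a → *ipaza*.
Since the final sound of *feh* is /h/ (a voiceless consonant), it takes -pur, giving *fehpur*.
*eka*: final sound = /a/, a vowel → -u → *ekau*.

ipaza, fehpur, ekau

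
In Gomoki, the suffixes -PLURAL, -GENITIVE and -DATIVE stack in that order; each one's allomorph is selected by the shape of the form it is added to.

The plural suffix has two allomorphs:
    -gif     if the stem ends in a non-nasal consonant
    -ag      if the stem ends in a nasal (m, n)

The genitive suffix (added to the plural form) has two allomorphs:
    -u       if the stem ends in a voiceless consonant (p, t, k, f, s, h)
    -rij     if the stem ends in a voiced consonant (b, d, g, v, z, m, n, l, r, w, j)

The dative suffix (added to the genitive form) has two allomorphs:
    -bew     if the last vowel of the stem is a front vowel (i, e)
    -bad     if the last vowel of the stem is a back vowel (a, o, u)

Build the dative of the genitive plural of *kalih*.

Since the final consonant of *kalih* is /h/ (non-nasal), it takes -gif, giving *kalihgif*.
The final consonant of the plural form *kalihgif* is /f/, which is voiceless, so the genitive suffix is -u, giving *kalihgifu*.
Since the last vowel of the genitive form *kalihgifu* is /u/ (a back vowel), it takes -bad, giving *kalihgifubad*.

kalihgifubad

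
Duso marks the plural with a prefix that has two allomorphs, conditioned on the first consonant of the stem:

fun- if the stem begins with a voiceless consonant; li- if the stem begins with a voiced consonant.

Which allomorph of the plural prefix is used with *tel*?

*tel* — first consonant /t/ (voiceless) → fun-.

fun-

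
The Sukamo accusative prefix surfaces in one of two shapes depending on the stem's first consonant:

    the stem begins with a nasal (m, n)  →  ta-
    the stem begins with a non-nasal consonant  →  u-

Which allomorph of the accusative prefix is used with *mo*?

ta-

Since the first consonant of *mo* is /m/ (a nasal), it takes ta-.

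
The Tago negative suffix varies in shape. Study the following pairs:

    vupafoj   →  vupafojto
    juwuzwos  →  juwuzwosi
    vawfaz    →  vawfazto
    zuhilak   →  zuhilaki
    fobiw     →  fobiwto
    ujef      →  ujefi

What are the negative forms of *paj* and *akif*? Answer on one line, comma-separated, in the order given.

Looking at the final consonant of each stem: -i when the stem ends in a voiceless consonant (*juwuzwos*, *zuhilak*, *ujef*); -to when the stem ends in a voiced consonant (*vupafoj*, *vawfaz*, *fobiw*).
*paj* — final consonant /j/ (voiced) → -to → *pajto*.
The final consonant of *akif* is /f/, which is voiceless, so the suffix is -i, giving *akifi*.

pajto, akifi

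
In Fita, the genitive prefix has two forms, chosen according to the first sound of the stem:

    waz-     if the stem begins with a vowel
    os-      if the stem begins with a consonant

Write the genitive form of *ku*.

osku

Since the first sound of *ku* is /k/ (a consonant), it takes os-, giving *osku*.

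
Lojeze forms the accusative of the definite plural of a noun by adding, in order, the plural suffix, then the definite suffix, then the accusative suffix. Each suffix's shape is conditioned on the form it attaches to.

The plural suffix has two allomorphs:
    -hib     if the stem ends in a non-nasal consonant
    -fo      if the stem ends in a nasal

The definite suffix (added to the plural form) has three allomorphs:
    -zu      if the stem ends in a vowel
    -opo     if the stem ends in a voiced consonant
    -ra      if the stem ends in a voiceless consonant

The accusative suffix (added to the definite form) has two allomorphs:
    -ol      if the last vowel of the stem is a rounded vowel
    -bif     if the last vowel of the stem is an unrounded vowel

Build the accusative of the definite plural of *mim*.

mimfozuol

The final consonant of *mim* is /m/, which is a nasal, so the plural suffix is -fo, giving *mimfo*.
The final sound of the plural form *mimfo* is /o/, which is a vowel, so the definite suffix is -zu, giving *mimfozu*.
The definite form *mimfozu* — last vowel /u/ (a rounded vowel) → -ol → *mimfozuol*.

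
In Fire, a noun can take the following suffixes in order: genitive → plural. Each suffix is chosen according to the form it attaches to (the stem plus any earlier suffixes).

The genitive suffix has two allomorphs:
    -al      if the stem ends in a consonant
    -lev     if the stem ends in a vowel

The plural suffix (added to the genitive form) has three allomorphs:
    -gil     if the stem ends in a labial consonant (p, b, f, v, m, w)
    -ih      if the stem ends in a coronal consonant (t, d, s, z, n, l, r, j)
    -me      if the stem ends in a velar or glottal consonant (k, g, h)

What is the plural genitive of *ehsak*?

ehsakalih

*ehsak*: final sound = /k/, a consonant → -al → *ehsakal*.
The genitive form *ehsakal* — final consonant /l/ (coronal) → -ih → *ehsakalih*.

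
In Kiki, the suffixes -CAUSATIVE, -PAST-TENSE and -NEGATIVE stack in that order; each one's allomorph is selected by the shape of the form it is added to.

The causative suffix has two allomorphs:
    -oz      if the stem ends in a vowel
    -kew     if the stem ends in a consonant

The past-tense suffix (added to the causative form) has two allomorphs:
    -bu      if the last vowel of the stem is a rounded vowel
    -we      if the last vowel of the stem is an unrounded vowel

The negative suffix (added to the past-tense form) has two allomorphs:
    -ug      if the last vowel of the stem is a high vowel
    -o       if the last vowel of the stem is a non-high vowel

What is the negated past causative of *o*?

*o*: final sound = /o/, a vowel → -oz → *ooz*.
The last vowel of the causative form *ooz* is /o/, which is a rounded vowel, so the past-tense suffix is -bu, giving *oozbu*.
The past-tense form *oozbu* — last vowel /u/ (a high vowel) → -ug → *oozbuug*.

oozbuug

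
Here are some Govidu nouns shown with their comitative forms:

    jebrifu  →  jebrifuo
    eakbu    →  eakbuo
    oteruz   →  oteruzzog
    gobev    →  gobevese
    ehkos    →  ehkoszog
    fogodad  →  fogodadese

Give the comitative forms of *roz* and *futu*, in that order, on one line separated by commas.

rozzog, futuo

Looking at the final sound of each stem: -zog when the stem ends in a sibilant (*oteruz*, *ehkos*); -ese when the stem ends in a non-sibilant consonant (*gobev*, *fogodad*); -o when the stem ends in a vowel (*jebrifu*, *eakbu*).
Since the final sound of *roz* is /z/ (a sibilant), it takes -zog, giving *rozzog*.
*futu* — final sound /u/ (a vowel) → -o → *futuo*.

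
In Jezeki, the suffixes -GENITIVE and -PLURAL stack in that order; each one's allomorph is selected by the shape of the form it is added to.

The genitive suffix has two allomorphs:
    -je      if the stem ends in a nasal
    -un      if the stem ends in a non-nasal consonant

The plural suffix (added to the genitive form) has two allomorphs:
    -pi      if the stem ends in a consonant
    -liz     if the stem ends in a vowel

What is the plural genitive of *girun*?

girunjeliz

*girun* — final consonant /n/ (a nasal) → -je → *girunje*.
The final sound of the genitive form *girunje* is /e/, which is a vowel, so the plural suffix is -liz, giving *girunjeliz*.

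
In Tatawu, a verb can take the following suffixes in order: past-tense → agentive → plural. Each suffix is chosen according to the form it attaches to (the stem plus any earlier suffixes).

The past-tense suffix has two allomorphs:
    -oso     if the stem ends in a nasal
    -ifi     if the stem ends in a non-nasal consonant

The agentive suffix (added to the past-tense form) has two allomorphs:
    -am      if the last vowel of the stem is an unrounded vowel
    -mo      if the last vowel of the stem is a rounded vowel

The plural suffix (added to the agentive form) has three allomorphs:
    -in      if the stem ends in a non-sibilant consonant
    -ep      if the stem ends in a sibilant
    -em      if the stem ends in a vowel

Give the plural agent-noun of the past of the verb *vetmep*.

*vetmep* — final consonant /p/ (non-nasal) → -ifi → *vetmepifi*.
Since the last vowel of the past-tense form *vetmepifi* is /i/ (an unrounded vowel), it takes -am, giving *vetmepifiam*.
The final sound of the agentive form *vetmepifiam* is /m/, which is a non-sibilant consonant, so the plural suffix is -in, giving *vetmepifiamin*.

vetmepifiamin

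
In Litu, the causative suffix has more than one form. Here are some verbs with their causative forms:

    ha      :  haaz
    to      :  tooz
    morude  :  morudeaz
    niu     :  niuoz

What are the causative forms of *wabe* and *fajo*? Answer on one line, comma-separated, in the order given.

wabeaz, fajooz

Looking at the last vowel of each stem: -oz when the last vowel of the stem is a rounded vowel (*to*, *niu*); -az when the last vowel of the stem is an unrounded vowel (*ha*, *morude*).
The last vowel of *wabe* is /e/, which is an unrounded vowel, so the suffix is -az, giving *wabeaz*.
*fajo*: last vowel = /o/, a rounded vowel → -oz → *fajooz*.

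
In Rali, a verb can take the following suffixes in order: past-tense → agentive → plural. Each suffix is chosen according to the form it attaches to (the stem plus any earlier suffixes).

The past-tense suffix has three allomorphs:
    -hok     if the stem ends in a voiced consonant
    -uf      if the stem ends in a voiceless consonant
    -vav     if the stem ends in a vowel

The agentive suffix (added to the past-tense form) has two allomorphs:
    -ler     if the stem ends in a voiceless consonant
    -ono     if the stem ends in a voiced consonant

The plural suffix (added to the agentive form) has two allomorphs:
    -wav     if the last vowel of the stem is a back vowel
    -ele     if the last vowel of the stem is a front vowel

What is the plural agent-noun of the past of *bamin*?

baminhoklerele

*bamin*: final sound = /n/, a voiced consonant → -hok → *baminhok*.
The final consonant of the past-tense form *baminhok* is /k/, which is voiceless, so the agentive suffix is -ler, giving *baminhokler*.
The agentive form *baminhokler* — last vowel /e/ (a front vowel) → -ele → *baminhoklerele*.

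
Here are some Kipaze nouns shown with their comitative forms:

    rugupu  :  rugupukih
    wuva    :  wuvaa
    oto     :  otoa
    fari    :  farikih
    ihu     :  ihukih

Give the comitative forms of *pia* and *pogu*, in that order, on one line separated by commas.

piaa, pogukih

The pattern is height harmony: -kih when the last vowel of the stem is a high vowel (*rugupu*, *fari*, *ihu*); -a when the last vowel of the stem is a non-high vowel (*wuva*, *oto*).
*pia* — last vowel /a/ (a non-high vowel) → -a → *piaa*.
*pogu*: last vowel = /u/, a high vowel → -kih → *pogukih*.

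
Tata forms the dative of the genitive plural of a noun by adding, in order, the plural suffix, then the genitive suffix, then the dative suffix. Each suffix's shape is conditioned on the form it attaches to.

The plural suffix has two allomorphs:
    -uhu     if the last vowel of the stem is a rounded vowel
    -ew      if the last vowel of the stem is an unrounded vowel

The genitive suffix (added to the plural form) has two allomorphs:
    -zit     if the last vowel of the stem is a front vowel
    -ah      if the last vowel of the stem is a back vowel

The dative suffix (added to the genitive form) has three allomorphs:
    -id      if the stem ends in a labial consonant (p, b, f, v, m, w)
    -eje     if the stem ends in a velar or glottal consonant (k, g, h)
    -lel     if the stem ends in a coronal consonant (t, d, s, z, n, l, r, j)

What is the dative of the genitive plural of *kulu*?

The last vowel of *kulu* is /u/, which is a rounded vowel, so the plural suffix is -uhu, giving *kuluuhu*.
The plural form *kuluuhu* — last vowel /u/ (a back vowel) → -ah → *kuluuhuah*.
The final consonant of the genitive form *kuluuhuah* is /h/, which is velar/glottal, so the dative suffix is -eje, giving *kuluuhuaheje*.

kuluuhuaheje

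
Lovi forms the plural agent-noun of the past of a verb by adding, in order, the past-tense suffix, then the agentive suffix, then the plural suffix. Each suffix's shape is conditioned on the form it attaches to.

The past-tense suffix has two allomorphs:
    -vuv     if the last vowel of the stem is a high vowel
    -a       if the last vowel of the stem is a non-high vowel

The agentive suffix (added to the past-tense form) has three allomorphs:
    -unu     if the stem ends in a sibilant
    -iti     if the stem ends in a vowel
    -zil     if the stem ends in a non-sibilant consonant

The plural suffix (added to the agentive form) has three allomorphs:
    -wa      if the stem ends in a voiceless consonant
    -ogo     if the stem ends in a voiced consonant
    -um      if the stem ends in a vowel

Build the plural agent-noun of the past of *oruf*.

orufvuvzilogo

The last vowel of *oruf* is /u/, which is a high vowel, so the past-tense suffix is -vuv, giving *orufvuv*.
The past-tense form *orufvuv* — final sound /v/ (a non-sibilant consonant) → -zil → *orufvuvzil*.
The agentive form *orufvuvzil* — final sound /l/ (a voiced consonant) → -ogo → *orufvuvzilogo*.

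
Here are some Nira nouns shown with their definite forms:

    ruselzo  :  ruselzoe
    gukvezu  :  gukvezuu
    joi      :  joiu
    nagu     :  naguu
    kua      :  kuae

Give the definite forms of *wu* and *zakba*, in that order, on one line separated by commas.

wuu, zakbae

The alternation tracks the last vowel of the stem — -u when the last vowel of the stem is a high vowel (*gukvezu*, *joi*, *nagu*); -e when the last vowel of the stem is a non-high vowel (*ruselzo*, *kua*).
The last vowel of *wu* is /u/, which is a high vowel, so the suffix is -u, giving *wuu*.
*zakba* — last vowel /a/ (a non-high vowel) → -e → *zakbae*.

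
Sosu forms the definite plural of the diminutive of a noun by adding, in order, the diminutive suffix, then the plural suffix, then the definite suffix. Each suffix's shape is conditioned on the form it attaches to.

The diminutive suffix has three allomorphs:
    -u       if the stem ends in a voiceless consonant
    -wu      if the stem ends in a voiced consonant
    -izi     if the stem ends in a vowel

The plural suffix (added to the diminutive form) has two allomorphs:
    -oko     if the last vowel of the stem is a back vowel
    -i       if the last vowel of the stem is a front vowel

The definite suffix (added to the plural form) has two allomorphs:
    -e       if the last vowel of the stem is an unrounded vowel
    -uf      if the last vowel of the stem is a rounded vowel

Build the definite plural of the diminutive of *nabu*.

Since the final sound of *nabu* is /u/ (a vowel), it takes -izi, giving *nabuizi*.
The diminutive form *nabuizi* — last vowel /i/ (a front vowel) → -i → *nabuizii*.
The last vowel of the plural form *nabuizii* is /i/, which is an unrounded vowel, so the definite suffix is -e, giving *nabuiziie*.

nabuiziie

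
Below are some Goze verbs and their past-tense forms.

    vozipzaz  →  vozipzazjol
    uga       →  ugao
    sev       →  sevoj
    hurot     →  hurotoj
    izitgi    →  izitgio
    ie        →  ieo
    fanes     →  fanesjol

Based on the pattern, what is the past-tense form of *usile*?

usileo

The suffix is conditioned by the final sound: -jol when the stem ends in a sibilant (*vozipzaz*, *fanes*); -oj when the stem ends in a non-sibilant consonant (*sev*, *hurot*); -o when the stem ends in a vowel (*uga*, *izitgi*, *ie*).
Since the final sound of *usile* is /e/ (a vowel), it takes -o, giving *usileo*.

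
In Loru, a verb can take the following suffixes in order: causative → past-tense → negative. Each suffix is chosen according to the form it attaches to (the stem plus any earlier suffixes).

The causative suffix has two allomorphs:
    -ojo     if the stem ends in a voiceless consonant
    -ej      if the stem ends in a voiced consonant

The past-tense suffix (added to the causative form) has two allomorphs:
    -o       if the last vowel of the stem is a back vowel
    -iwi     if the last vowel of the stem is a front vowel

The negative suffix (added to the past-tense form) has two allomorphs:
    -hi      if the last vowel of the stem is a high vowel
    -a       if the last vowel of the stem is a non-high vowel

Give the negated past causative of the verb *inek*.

inekojooa

The final consonant of *inek* is /k/, which is voiceless, so the causative suffix is -ojo, giving *inekojo*.
The causative form *inekojo* — last vowel /o/ (a back vowel) → -o → *inekojoo*.
The last vowel of the past-tense form *inekojoo* is /o/, which is a non-high vowel, so the negative suffix is -a, giving *inekojooa*.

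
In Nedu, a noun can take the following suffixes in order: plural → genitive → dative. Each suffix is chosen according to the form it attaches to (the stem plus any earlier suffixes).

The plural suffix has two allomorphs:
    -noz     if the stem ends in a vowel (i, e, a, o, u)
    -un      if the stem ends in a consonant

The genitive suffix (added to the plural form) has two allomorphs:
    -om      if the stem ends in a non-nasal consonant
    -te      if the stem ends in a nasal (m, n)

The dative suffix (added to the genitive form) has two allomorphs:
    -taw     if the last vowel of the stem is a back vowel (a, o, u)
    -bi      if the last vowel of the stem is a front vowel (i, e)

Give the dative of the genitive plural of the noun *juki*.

jukinozomtaw

The final sound of *juki* is /i/, which is a vowel, so the plural suffix is -noz, giving *jukinoz*.
The plural form *jukinoz*: final consonant = /z/, non-nasal → -om → *jukinozom*.
The last vowel of the genitive form *jukinozom* is /o/, which is a back vowel, so the dative suffix is -taw, giving *jukinozomtaw*.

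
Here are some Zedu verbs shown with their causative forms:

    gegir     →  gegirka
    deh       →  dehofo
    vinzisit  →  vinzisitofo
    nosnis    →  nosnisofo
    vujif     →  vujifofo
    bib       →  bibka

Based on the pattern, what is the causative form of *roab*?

Looking at the final consonant of each stem: -ofo when the stem ends in a voiceless consonant (*deh*, *vinzisit*, *nosnis*, *vujif*); -ka when the stem ends in a voiced consonant (*gegir*, *bib*).
Since the final consonant of *roab* is /b/ (voiced), it takes -ka, giving *roabka*.

roabka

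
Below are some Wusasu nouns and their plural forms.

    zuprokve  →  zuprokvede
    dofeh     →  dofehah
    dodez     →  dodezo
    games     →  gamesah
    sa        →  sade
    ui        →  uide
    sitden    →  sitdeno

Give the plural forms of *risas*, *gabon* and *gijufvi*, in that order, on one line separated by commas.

The suffix is conditioned by the final sound: -ah when the stem ends in a voiceless consonant (*dofeh*, *games*); -o when the stem ends in a voiced consonant (*dodez*, *sitden*); -de when the stem ends in a vowel (*zuprokve*, *sa*, *ui*).
*risas*: final sound = /s/, a voiceless consonant → -ah → *risasah*.
*gabon*: final sound = /n/, a voiced consonant → -o → *gabono*.
*gijufvi*: final sound = /i/, a vowel → -de → *gijufvide*.

risasah, gabono, gijufvide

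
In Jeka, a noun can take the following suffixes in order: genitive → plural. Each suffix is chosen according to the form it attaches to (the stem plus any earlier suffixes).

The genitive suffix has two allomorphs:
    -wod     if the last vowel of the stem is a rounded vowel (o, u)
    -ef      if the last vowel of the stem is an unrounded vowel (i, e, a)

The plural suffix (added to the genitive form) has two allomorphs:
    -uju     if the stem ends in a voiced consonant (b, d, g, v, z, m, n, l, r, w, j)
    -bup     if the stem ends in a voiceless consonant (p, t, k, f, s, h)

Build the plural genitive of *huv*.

The last vowel of *huv* is /u/, which is a rounded vowel, so the genitive suffix is -wod, giving *huvwod*.
The genitive form *huvwod* — final consonant /d/ (voiced) → -uju → *huvwoduju*.

huvwoduju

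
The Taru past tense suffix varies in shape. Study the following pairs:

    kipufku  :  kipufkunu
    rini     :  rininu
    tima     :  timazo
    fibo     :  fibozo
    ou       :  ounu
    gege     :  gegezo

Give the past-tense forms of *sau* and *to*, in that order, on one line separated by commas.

saunu, tozo

The suffix is conditioned by the last vowel: -nu when the last vowel of the stem is a high vowel (*kipufku*, *rini*, *ou*); -zo when the last vowel of the stem is a non-high vowel (*tima*, *fibo*, *gege*).
*sau* — last vowel /u/ (a high vowel) → -nu → *saunu*.
*to*: last vowel = /o/, a non-high vowel → -zo → *tozo*.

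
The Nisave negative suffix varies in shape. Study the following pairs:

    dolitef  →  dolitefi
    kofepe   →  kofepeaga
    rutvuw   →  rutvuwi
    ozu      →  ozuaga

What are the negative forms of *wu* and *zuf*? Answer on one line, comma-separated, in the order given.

The suffix is conditioned by the final sound: -i when the stem ends in a consonant (*dolitef*, *rutvuw*); -aga when the stem ends in a vowel (*kofepe*, *ozu*).
*wu*: final sound = /u/, a vowel → -aga → *wuaga*.
Since the final sound of *zuf* is /f/ (a consonant), it takes -i, giving *zufi*.

wuaga, zufi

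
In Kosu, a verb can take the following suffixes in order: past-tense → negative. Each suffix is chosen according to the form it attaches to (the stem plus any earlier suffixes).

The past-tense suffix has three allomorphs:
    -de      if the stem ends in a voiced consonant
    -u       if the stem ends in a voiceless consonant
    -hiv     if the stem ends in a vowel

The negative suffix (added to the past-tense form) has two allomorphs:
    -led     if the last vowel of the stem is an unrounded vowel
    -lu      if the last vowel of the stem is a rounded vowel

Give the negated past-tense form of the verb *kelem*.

Since the final sound of *kelem* is /m/ (a voiced consonant), it takes -de, giving *kelemde*.
The past-tense form *kelemde* — last vowel /e/ (an unrounded vowel) → -led → *kelemdeled*.

kelemdeled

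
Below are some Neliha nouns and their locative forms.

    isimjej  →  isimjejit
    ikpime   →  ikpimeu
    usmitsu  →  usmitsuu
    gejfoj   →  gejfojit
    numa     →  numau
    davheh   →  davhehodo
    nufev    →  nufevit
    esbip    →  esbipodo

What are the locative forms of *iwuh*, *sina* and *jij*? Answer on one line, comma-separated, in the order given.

Looking at the final sound of each stem: -odo when the stem ends in a voiceless consonant (*davheh*, *esbip*); -it when the stem ends in a voiced consonant (*isimjej*, *gejfoj*, *nufev*); -u when the stem ends in a vowel (*ikpime*, *usmitsu*, *numa*).
*iwuh*: final sound = /h/, a voiceless consonant → -odo → *iwuhodo*.
The final sound of *sina* is /a/, which is a vowel, so the suffix is -u, giving *sinau*.
*jij*: final sound = /j/, a voiced consonant → -it → *jijit*.

iwuhodo, sinau, jijit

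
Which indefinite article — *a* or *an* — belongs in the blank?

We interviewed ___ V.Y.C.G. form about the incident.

The indefinite article is chosen by the initial *sound* of the following word, not its spelling.
The initialism *V.Y.C.G.* is read letter by letter; the first letter, V, is pronounced /viː/, which begins with a consonant sound.
So the article is *a*: We interviewed a V.Y.C.G. form about the incident.

a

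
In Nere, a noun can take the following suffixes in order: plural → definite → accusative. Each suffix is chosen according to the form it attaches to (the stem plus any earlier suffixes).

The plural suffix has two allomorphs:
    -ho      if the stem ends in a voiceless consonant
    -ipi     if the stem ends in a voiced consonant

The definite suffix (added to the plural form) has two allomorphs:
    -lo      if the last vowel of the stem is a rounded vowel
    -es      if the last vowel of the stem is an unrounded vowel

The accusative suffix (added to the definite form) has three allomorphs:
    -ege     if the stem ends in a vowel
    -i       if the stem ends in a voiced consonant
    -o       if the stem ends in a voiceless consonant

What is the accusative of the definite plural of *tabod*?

tabodipieso

*tabod*: final consonant = /d/, voiced → -ipi → *tabodipi*.
The plural form *tabodipi*: last vowel = /i/, an unrounded vowel → -es → *tabodipies*.
The final sound of the definite form *tabodipies* is /s/, which is a voiceless consonant, so the accusative suffix is -o, giving *tabodipieso*.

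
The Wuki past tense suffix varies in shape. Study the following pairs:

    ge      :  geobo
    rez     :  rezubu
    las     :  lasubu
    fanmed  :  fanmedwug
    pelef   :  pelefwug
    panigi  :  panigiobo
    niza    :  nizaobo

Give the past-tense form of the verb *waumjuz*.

waumjuzubu

Looking at the final sound of each stem: -ubu when the stem ends in a sibilant (*rez*, *las*); -wug when the stem ends in a non-sibilant consonant (*fanmed*, *pelef*); -obo when the stem ends in a vowel (*ge*, *panigi*, *niza*).
*waumjuz*: final sound = /z/, a sibilant → -ubu → *waumjuzubu*.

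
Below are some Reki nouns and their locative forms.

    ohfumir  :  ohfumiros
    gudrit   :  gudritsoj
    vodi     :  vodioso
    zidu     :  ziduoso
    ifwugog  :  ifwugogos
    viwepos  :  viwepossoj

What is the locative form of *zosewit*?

The pattern is voicing of the final sound: -soj when the stem ends in a voiceless consonant (*gudrit*, *viwepos*); -os when the stem ends in a voiced consonant (*ohfumir*, *ifwugog*); -oso when the stem ends in a vowel (*vodi*, *zidu*).
The final sound of *zosewit* is /t/, which is a voiceless consonant, so the suffix is -soj, giving *zosewitsoj*.

zosewitsoj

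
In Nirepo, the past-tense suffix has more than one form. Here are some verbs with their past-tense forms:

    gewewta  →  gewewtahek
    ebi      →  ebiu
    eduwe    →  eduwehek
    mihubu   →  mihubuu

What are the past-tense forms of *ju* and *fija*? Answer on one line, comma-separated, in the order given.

Looking at the last vowel of each stem: -u when the last vowel of the stem is a high vowel (*ebi*, *mihubu*); -hek when the last vowel of the stem is a non-high vowel (*gewewta*, *eduwe*).
Since the last vowel of *ju* is /u/ (a high vowel), it takes -u, giving *juu*.
*fija* — last vowel /a/ (a non-high vowel) → -hek → *fijahek*.

juu, fijahek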